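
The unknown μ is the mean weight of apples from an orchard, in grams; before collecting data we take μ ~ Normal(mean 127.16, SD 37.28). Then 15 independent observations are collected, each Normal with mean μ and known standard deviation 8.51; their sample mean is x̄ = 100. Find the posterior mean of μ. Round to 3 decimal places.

Posterior mean ≈ 100.094

With known σ, the Normal prior is conjugate. Weight on the data is w = (n/σ²)/(n/σ² + 1/τ₀²) = 0.207125/(0.207125+0.00071953) = 0.99654.
Posterior mean = w·x̄ + (1−w)·μ₀ = 0.99654·100 + 0.0034619·127.16 = 100.094.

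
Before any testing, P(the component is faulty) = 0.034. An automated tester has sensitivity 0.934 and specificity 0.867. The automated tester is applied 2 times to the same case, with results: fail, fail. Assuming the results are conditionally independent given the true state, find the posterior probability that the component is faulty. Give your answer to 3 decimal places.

Posterior P(H) ≈ 0.634

Let H be the event that the component is faulty; start with P(H) = 0.034. P('fail'|H) = 0.934, P('fail'|¬H) = 0.133.
Update on result 1 ('fail'): P(H) ← 0.934·0.0340 / (0.934·0.0340 + 0.133·0.9660) = 0.031756/0.16023 = 0.1982.
Update on result 2 ('fail'): P(H) ← 0.934·0.1982 / (0.934·0.1982 + 0.133·0.8018) = 0.18510/0.29175 = 0.6345.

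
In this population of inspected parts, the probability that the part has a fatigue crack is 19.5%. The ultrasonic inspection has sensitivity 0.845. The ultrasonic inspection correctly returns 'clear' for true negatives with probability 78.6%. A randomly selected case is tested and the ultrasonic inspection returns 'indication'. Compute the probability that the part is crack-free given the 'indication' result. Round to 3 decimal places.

Write H for 'the part has a fatigue crack'. Prior odds H:¬H = 0.195/0.805 = 0.24224. For the 'indication' outcome, the likelihood ratio is 0.845/0.214 = 3.9486.
Posterior odds = 0.24224 × 3.9486 = 0.95649, so P(H|E) = 0.95649/(1+0.95649) = 0.489. Then P(¬H|E) = 1 − 0.489 = 0.511.

P(¬H | E) ≈ 0.511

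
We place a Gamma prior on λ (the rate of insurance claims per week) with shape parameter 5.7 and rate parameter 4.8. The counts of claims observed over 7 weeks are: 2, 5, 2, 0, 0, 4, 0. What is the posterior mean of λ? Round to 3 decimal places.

Total count ∑xᵢ = 13 over n = 7 weeks.
Gamma is conjugate to the Poisson likelihood: posterior is Gamma(shape = 5.7+13 = 18.7, rate = 4.8+7 = 11.8).
Posterior mean = shape/rate = 18.7/11.8 = 1.585.

Posterior mean ≈ 1.585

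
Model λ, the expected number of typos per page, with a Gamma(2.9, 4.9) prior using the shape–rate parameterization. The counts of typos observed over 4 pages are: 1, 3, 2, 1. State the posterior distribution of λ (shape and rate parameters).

Posterior: Gamma(shape=9.9, rate=8.9)

Total count ∑xᵢ = 7 over n = 4 pages.
Gamma is conjugate to the Poisson likelihood: posterior is Gamma(shape = 2.9+7 = 9.9, rate = 4.9+4 = 8.9).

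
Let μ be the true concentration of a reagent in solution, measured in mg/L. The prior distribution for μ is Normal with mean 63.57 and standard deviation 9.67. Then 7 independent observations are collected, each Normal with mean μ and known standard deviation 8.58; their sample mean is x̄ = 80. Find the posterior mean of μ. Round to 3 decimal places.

Posterior mean ≈ 78.339

With known σ, the Normal prior is conjugate. Weight on the data is w = (n/σ²)/(n/σ² + 1/τ₀²) = 0.0950875/(0.0950875+0.0106942) = 0.89890.
Posterior mean = w·x̄ + (1−w)·μ₀ = 0.89890·80 + 0.10110·63.57 = 78.339.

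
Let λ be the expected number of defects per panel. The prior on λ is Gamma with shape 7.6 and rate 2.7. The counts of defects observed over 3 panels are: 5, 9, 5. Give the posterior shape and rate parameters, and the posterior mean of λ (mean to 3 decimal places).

Posterior: Gamma(shape=26.6, rate=5.7); mean ≈ 4.667

The Poisson likelihood adds the total count to the shape and the number of exposure periods to the rate. Here ∑xᵢ = 19 and n = 3, so shape 7.6→26.6 and rate 2.7→5.7.
E[λ | data] = 26.6/5.7 = 4.667.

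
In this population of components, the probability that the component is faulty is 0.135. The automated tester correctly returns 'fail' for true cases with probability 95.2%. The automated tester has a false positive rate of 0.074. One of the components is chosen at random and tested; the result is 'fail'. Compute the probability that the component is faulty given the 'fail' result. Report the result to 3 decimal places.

P(H | E) ≈ 0.668

Write H for 'the component is faulty'. Prior odds H:¬H = 0.135/0.865 = 0.15607. For the 'fail' outcome, the likelihood ratio is 0.952/0.074 = 12.865.
Posterior odds = 0.15607 × 12.865 = 2.0078, so P(H|E) = 2.0078/(1+2.0078) = 0.668.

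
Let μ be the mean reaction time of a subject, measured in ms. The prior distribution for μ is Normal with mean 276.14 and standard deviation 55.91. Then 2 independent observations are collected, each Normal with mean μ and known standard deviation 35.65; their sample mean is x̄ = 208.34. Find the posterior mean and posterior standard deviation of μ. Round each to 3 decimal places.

Prior precision 1/τ₀² = 1/55.91² = 0.00031990; data precision n/σ² = 2/35.65² = 0.00157366.
Posterior precision = 0.00031990 + 0.00157366 = 0.00189357, giving posterior SD = 1/√0.00189357 = 22.981.
Posterior mean = (0.00031990·276.14 + 0.00157366·208.34) / 0.00189357 = 219.794.

Posterior mean ≈ 219.794; posterior SD ≈ 22.981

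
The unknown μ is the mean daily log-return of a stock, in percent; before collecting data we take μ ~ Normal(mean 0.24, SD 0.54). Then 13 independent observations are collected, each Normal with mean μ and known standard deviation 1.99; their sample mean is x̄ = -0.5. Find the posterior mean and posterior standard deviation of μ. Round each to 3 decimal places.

Posterior mean ≈ -0.122; posterior SD ≈ 0.386

Prior precision 1/τ₀² = 1/0.54² = 3.42936; data precision n/σ² = 13/1.99² = 3.28275.
Posterior precision = 3.42936 + 3.28275 = 6.71210, giving posterior SD = 1/√6.71210 = 0.386.
Posterior mean = (3.42936·0.24 + 3.28275·-0.5) / 6.71210 = -0.122.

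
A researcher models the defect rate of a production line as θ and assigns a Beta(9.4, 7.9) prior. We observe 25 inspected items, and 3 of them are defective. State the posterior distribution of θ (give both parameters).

The binomial likelihood is conjugate to the Beta prior: with 3 successes and 22 failures, the posterior is Beta(9.4+3, 7.9+22) = Beta(12.4, 29.9).

Posterior: Beta(12.4, 29.9)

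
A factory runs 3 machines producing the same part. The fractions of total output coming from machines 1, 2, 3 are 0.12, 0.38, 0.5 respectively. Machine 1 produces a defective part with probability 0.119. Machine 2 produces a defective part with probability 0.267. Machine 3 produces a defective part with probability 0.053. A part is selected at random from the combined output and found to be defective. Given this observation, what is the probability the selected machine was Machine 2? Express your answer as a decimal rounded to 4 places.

Posterior probability ≈ 0.7133

Tabulate prior·likelihood by source: [1] prior 0.12, lik 0.119, product 0.01428; [2] prior 0.38, lik 0.267, product 0.1015; [3] prior 0.5, lik 0.053, product 0.02650.
Normalizing constant = 0.14224; the posterior for Machine 2 is its product over the sum, 0.1015/0.14224 = 0.7133.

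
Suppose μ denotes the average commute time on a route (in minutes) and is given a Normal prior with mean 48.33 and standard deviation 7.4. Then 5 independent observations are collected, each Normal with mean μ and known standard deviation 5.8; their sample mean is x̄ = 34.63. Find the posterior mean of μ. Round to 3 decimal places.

Posterior mean ≈ 36.129

Prior precision 1/τ₀² = 1/7.4² = 0.0182615; data precision n/σ² = 5/5.8² = 0.148633.
Posterior precision = 0.0182615 + 0.148633 = 0.166894.
Posterior mean = (0.0182615·48.33 + 0.148633·34.63) / 0.166894 = 36.129.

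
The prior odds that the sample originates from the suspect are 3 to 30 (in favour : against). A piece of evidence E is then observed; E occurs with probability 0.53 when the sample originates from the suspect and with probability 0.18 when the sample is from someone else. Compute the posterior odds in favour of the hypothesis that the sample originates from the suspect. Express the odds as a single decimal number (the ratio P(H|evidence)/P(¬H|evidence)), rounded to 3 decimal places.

Prior odds = 3/30 = 0.10000.
Likelihood ratio for E = 0.53/0.18 = 2.9444.
Posterior odds = prior odds × LR = 0.29444.

Posterior odds ≈ 0.294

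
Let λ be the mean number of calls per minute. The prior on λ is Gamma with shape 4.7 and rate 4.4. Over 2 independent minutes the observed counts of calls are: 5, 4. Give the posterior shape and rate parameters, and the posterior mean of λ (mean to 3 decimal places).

The Poisson likelihood adds the total count to the shape and the number of exposure periods to the rate. Here ∑xᵢ = 9 and n = 2, so shape 4.7→13.7 and rate 4.4→6.4.
Posterior mean = shape/rate = 13.7/6.4 = 2.141.

Posterior: Gamma(shape=13.7, rate=6.4); mean ≈ 2.141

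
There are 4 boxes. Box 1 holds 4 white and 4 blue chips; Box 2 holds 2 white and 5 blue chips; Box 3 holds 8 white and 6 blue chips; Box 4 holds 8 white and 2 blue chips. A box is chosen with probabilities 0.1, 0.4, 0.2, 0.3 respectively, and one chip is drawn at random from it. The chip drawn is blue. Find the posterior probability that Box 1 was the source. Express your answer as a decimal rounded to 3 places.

P(blue|Box 1) = 0.5; P(blue|Box 2) = 0.7143; P(blue|Box 3) = 0.4286; P(blue|Box 4) = 0.2.
Prior × likelihood for each source: 0.1·0.5=0.05000, 0.4·0.7143=0.2857, 0.2·0.4286=0.08571, 0.3·0.2=0.06000. Summing gives P(blue) = 0.48143.
P(Box 1 | blue) = 0.05000 / 0.48143 = 0.104.

Posterior probability ≈ 0.104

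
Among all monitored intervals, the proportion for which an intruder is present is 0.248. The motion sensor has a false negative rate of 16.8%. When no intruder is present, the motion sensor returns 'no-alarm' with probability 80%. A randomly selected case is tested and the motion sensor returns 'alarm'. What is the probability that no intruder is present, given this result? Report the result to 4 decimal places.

Let H be the event that an intruder is present. P(H) = 0.248, so P(¬H) = 0.752. With E the 'alarm' result, P(E|H) = 0.832 and P(E|¬H) = 0.2.
P(E) = 0.832·0.248 + 0.2·0.752 = 0.20634 + 0.15040 = 0.35674.
By Bayes' theorem, P(H|E) = 0.20634 / 0.35674 = 0.5784. Hence P(¬H|E) = 1 − 0.5784 = 0.4216.

P(¬H | E) ≈ 0.4216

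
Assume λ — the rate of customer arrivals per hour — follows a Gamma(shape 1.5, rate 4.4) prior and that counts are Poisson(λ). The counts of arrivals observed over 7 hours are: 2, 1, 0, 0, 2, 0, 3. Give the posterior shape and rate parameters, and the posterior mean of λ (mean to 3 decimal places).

The Poisson likelihood adds the total count to the shape and the number of exposure periods to the rate. Here ∑xᵢ = 8 and n = 7, so shape 1.5→9.5 and rate 4.4→11.4.
Posterior mean = shape/rate = 9.5/11.4 = 0.833.

Posterior: Gamma(shape=9.5, rate=11.4); mean ≈ 0.833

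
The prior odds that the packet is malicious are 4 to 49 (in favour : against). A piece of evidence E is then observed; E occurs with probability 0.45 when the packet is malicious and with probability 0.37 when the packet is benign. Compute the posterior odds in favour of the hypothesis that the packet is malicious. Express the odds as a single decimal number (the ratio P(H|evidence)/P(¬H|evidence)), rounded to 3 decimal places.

Prior odds = 4/49 = 0.081633.
Likelihood ratio for E = 0.45/0.37 = 1.2162.
Posterior odds = prior odds × LR = 0.099283.

Posterior odds ≈ 0.099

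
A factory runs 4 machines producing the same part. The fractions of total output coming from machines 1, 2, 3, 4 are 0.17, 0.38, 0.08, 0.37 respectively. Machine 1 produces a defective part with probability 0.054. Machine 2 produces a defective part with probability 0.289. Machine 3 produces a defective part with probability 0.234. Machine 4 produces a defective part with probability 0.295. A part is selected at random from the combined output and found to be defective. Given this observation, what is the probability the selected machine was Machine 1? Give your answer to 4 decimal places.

P(defective|M1) = 0.054; P(defective|M2) = 0.289; P(defective|M3) = 0.234; P(defective|M4) = 0.295.
Prior × likelihood for each source: 0.17·0.054=0.009180, 0.38·0.289=0.1098, 0.08·0.234=0.01872, 0.37·0.295=0.1091. Summing gives P(defective) = 0.24687.
P(Machine 1 | defective) = 0.009180 / 0.24687 = 0.0372.

Posterior probability ≈ 0.0372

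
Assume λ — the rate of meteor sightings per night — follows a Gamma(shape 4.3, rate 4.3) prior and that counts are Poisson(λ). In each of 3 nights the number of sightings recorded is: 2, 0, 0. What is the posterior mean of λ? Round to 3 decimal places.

Posterior mean ≈ 0.863

The Poisson likelihood adds the total count to the shape and the number of exposure periods to the rate. Here ∑xᵢ = 2 and n = 3, so shape 4.3→6.3 and rate 4.3→7.3.
Posterior mean = shape/rate = 6.3/7.3 = 0.863.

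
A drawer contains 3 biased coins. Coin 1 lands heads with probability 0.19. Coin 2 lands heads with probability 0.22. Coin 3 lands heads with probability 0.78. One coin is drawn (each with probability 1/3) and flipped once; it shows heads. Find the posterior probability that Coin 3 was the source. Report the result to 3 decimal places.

P(heads|C1) = 0.19; P(heads|C2) = 0.22; P(heads|C3) = 0.78.
Prior × likelihood for each source: 0.333333·0.19=0.06333, 0.333333·0.22=0.07333, 0.333333·0.78=0.2600. Summing gives P(heads) = 0.39667.
P(Coin 3 | heads) = 0.2600 / 0.39667 = 0.655.

Posterior probability ≈ 0.655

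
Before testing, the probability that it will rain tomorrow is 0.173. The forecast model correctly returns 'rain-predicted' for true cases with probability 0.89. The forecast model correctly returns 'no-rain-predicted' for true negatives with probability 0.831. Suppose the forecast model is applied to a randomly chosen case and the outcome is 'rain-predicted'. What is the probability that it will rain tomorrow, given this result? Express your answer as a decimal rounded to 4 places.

P(H | E) ≈ 0.5242

Write H for 'it will rain tomorrow'. Prior odds H:¬H = 0.173/0.827 = 0.20919. For the 'rain-predicted' outcome, the likelihood ratio is 0.89/0.169 = 5.2663.
Posterior odds = 0.20919 × 5.2663 = 1.1017, so P(H|E) = 1.1017/(1+1.1017) = 0.5242.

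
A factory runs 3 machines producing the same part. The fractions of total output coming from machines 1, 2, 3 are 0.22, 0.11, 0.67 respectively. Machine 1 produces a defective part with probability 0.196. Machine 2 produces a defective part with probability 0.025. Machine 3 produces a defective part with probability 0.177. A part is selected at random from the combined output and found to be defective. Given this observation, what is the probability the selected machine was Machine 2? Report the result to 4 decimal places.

Posterior probability ≈ 0.0167

Tabulate prior·likelihood by source: [1] prior 0.22, lik 0.196, product 0.04312; [2] prior 0.11, lik 0.025, product 0.002750; [3] prior 0.67, lik 0.177, product 0.1186.
Normalizing constant = 0.16446; the posterior for Machine 2 is its product over the sum, 0.002750/0.16446 = 0.0167.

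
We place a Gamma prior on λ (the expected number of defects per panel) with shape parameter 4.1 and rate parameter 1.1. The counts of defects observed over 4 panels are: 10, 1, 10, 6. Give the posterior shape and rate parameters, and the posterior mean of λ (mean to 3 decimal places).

The Poisson likelihood adds the total count to the shape and the number of exposure periods to the rate. Here ∑xᵢ = 27 and n = 4, so shape 4.1→31.1 and rate 1.1→5.1.
Posterior mean = shape/rate = 31.1/5.1 = 6.098.

Posterior: Gamma(shape=31.1, rate=5.1); mean ≈ 6.098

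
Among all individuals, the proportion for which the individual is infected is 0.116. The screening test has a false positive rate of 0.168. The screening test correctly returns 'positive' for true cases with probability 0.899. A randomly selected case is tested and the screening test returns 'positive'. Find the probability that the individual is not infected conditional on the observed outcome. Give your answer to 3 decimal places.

P(¬H | E) ≈ 0.587

Write H for 'the individual is infected'. Prior odds H:¬H = 0.116/0.884 = 0.13122. For the 'positive' outcome, the likelihood ratio is 0.899/0.168 = 5.3512.
Posterior odds = 0.13122 × 5.3512 = 0.70219, so P(H|E) = 0.70219/(1+0.70219) = 0.413. Then P(¬H|E) = 1 − 0.413 = 0.587.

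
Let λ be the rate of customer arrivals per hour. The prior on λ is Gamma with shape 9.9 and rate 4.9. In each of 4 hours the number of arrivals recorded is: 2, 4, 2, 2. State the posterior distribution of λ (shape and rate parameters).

Total count ∑xᵢ = 10 over n = 4 hours.
Gamma is conjugate to the Poisson likelihood: posterior is Gamma(shape = 9.9+10 = 19.9, rate = 4.9+4 = 8.9).

Posterior: Gamma(shape=19.9, rate=8.9)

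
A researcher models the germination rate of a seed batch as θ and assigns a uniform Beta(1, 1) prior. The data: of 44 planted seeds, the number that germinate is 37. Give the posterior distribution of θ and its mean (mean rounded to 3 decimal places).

The binomial likelihood is conjugate to the Beta prior: with 37 successes and 7 failures, the posterior is Beta(1+37, 1+7) = Beta(38, 8).
E[θ | data] = 38/(38+8) = 0.826.

Posterior: Beta(38, 8); mean ≈ 0.826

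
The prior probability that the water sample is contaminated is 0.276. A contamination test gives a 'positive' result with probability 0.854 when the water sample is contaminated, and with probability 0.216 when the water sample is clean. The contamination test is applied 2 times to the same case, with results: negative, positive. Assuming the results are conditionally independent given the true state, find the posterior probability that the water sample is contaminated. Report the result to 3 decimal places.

Let H be the event that the water sample is contaminated; start with P(H) = 0.276. P('positive'|H) = 0.854, P('positive'|¬H) = 0.216.
Update on result 1 ('negative'): P(H) ← 0.146·0.2760 / (0.146·0.2760 + 0.784·0.7240) = 0.040296/0.60791 = 0.0663.
Update on result 2 ('positive'): P(H) ← 0.854·0.0663 / (0.854·0.0663 + 0.216·0.9337) = 0.056608/0.25829 = 0.2192.

Posterior P(H) ≈ 0.219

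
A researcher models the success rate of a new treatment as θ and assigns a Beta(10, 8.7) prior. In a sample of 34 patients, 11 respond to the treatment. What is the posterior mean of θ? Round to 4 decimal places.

Posterior mean ≈ 0.3985

The binomial likelihood is conjugate to the Beta prior: with 11 successes and 23 failures, the posterior is Beta(10+11, 8.7+23) = Beta(21, 31.7).
Posterior mean = α/(α+β) = 21/52.7 = 0.3985.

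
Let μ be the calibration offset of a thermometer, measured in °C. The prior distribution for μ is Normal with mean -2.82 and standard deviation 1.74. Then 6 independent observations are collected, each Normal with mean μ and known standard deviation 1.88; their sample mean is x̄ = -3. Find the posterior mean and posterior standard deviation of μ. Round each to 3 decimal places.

Prior precision 1/τ₀² = 1/1.74² = 0.330295; data precision n/σ² = 6/1.88² = 1.69760.
Posterior precision = 0.330295 + 1.69760 = 2.02790, giving posterior SD = 1/√2.02790 = 0.702.
Posterior mean = (0.330295·-2.82 + 1.69760·-3) / 2.02790 = -2.971.

Posterior mean ≈ -2.971; posterior SD ≈ 0.702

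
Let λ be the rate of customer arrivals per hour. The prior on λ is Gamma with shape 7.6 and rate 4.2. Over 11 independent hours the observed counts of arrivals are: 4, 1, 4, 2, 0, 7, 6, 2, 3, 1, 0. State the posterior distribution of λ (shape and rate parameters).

Posterior: Gamma(shape=37.6, rate=15.2)

Total count ∑xᵢ = 30 over n = 11 hours.
Gamma is conjugate to the Poisson likelihood: posterior is Gamma(shape = 7.6+30 = 37.6, rate = 4.2+11 = 15.2).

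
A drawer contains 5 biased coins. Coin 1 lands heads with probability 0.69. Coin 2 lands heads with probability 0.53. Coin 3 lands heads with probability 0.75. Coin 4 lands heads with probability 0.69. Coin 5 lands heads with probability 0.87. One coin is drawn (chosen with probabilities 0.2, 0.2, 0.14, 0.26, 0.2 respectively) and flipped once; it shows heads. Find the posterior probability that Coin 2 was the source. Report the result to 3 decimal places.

Posterior probability ≈ 0.151

P(heads|C1) = 0.69; P(heads|C2) = 0.53; P(heads|C3) = 0.75; P(heads|C4) = 0.69; P(heads|C5) = 0.87.
Prior × likelihood for each source: 0.2·0.69=0.1380, 0.2·0.53=0.1060, 0.14·0.75=0.1050, 0.26·0.69=0.1794, 0.2·0.87=0.1740. Summing gives P(heads) = 0.70240.
P(Coin 2 | heads) = 0.1060 / 0.70240 = 0.151.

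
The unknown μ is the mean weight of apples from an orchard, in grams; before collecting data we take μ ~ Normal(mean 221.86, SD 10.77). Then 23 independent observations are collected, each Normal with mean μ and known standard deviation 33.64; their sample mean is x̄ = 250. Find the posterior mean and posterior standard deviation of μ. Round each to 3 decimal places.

Posterior mean ≈ 241.619; posterior SD ≈ 5.878

Prior precision 1/τ₀² = 1/10.77² = 0.00862122; data precision n/σ² = 23/33.64² = 0.0203243.
Posterior precision = 0.00862122 + 0.0203243 = 0.0289455, giving posterior SD = 1/√0.0289455 = 5.878.
Posterior mean = (0.00862122·221.86 + 0.0203243·250) / 0.0289455 = 241.619.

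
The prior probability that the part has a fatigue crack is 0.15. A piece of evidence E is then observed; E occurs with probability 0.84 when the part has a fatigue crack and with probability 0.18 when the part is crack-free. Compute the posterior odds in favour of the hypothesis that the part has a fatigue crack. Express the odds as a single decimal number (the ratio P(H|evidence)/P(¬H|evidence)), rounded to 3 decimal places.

Posterior odds ≈ 0.824

Prior odds = 0.15/(1−0.15) = 0.17647. In log-odds, ln(0.17647) = -1.7346.
Add log likelihood ratio: ln(4.6667) = 1.5404.
Posterior log-odds = -0.19416, so posterior odds = exp(-0.19416) = 0.82353.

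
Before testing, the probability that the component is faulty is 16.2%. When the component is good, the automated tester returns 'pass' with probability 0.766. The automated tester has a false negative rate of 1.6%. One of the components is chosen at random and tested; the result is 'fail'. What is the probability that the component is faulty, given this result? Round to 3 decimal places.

P(H | E) ≈ 0.448

Write H for 'the component is faulty'. Prior odds H:¬H = 0.162/0.838 = 0.19332. For the 'fail' outcome, the likelihood ratio is 0.984/0.234 = 4.2051.
Posterior odds = 0.19332 × 4.2051 = 0.81292, so P(H|E) = 0.81292/(1+0.81292) = 0.448.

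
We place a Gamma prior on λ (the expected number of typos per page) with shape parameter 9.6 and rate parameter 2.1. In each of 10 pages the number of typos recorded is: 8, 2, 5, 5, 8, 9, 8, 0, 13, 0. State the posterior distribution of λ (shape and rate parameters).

Posterior: Gamma(shape=67.6, rate=12.1)

The Poisson likelihood adds the total count to the shape and the number of exposure periods to the rate. Here ∑xᵢ = 58 and n = 10, so shape 9.6→67.6 and rate 2.1→12.1.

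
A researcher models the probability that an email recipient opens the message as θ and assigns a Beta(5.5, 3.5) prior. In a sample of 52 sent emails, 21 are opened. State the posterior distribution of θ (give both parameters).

Posterior: Beta(26.5, 34.5)

The binomial likelihood is conjugate to the Beta prior: with 21 successes and 31 failures, the posterior is Beta(5.5+21, 3.5+31) = Beta(26.5, 34.5).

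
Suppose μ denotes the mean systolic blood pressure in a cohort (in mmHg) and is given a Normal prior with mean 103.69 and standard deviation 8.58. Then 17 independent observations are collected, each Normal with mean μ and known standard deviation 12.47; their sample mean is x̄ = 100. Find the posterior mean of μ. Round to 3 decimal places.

Posterior mean ≈ 100.408

Prior precision 1/τ₀² = 1/8.58² = 0.0135839; data precision n/σ² = 17/12.47² = 0.109324.
Posterior precision = 0.0135839 + 0.109324 = 0.122908.
Posterior mean = (0.0135839·103.69 + 0.109324·100) / 0.122908 = 100.408.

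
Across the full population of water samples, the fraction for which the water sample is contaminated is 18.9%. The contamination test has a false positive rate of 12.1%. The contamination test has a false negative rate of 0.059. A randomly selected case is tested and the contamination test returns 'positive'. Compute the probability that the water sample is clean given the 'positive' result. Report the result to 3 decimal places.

P(¬H | E) ≈ 0.356

Let H be the event that the water sample is contaminated. P(H) = 0.189, so P(¬H) = 0.811. With E the 'positive' result, P(E|H) = 0.941 and P(E|¬H) = 0.121.
P(E) = 0.941·0.189 + 0.121·0.811 = 0.17785 + 0.098131 = 0.27598.
By Bayes' theorem, P(H|E) = 0.17785 / 0.27598 = 0.644. Hence P(¬H|E) = 1 − 0.644 = 0.356.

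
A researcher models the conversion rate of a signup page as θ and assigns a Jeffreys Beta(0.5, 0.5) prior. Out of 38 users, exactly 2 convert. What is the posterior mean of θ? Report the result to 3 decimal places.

Posterior mean ≈ 0.064

Observing 2 successes and 36 failures updates Beta(0.5, 0.5) by adding the success and failure counts to the two shape parameters: α = 0.5+2 = 2.5, β = 0.5+36 = 36.5.
E[θ | data] = 2.5/(2.5+36.5) = 0.064.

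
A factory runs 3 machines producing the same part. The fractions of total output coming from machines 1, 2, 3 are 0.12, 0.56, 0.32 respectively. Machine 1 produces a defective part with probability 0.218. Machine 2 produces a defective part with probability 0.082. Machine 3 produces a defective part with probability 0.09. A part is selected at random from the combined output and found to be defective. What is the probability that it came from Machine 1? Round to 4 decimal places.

Posterior probability ≈ 0.2593

Tabulate prior·likelihood by source: [1] prior 0.12, lik 0.218, product 0.02616; [2] prior 0.56, lik 0.082, product 0.04592; [3] prior 0.32, lik 0.09, product 0.02880.
Normalizing constant = 0.10088; the posterior for Machine 1 is its product over the sum, 0.02616/0.10088 = 0.2593.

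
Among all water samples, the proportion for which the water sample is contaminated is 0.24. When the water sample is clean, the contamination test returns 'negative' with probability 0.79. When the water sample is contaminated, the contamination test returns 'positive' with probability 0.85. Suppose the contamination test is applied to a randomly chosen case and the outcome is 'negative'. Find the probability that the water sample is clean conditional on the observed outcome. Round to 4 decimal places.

P(¬H | E) ≈ 0.9434

Write H for 'the water sample is contaminated'. Prior odds H:¬H = 0.24/0.76 = 0.31579. For the 'negative' outcome, the likelihood ratio is 0.15/0.79 = 0.18987.
Posterior odds = 0.31579 × 0.18987 = 0.059960, so P(H|E) = 0.059960/(1+0.059960) = 0.0566. Then P(¬H|E) = 1 − 0.0566 = 0.9434.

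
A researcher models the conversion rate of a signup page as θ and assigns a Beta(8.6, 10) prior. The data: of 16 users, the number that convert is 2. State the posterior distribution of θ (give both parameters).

Posterior: Beta(10.6, 24)

The binomial likelihood is conjugate to the Beta prior: with 2 successes and 14 failures, the posterior is Beta(8.6+2, 10+14) = Beta(10.6, 24).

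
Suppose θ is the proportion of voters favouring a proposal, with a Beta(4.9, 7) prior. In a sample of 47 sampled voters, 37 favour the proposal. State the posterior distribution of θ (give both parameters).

Posterior: Beta(41.9, 17)

Observing 37 successes and 10 failures updates Beta(4.9, 7) by adding the success and failure counts to the two shape parameters: α = 4.9+37 = 41.9, β = 7+10 = 17.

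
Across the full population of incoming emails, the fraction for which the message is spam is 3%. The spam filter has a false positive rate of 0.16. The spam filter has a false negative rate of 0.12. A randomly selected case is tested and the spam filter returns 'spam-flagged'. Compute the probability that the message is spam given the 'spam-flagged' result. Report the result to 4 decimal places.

P(H | E) ≈ 0.1454

Let H be the event that the message is spam. P(H) = 0.03, so P(¬H) = 0.97. With E the 'spam-flagged' result, P(E|H) = 0.88 and P(E|¬H) = 0.16.
P(E) = 0.88·0.03 + 0.16·0.97 = 0.026400 + 0.15520 = 0.18160.
By Bayes' theorem, P(H|E) = 0.026400 / 0.18160 = 0.1454.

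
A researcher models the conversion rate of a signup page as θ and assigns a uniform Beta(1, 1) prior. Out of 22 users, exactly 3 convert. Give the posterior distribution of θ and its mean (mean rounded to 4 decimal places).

Posterior: Beta(4, 20); mean ≈ 0.1667

The binomial likelihood is conjugate to the Beta prior: with 3 successes and 19 failures, the posterior is Beta(1+3, 1+19) = Beta(4, 20).
Posterior mean = α/(α+β) = 4/24 = 0.1667.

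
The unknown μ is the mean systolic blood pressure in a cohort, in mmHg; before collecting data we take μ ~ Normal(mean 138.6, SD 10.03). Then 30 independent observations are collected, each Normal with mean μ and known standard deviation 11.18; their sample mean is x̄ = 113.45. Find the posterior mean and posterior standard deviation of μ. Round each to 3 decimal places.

With known σ, the Normal prior is conjugate. Weight on the data is w = (n/σ²)/(n/σ² + 1/τ₀²) = 0.240015/(0.240015+0.00994027) = 0.96023.
Posterior mean = w·x̄ + (1−w)·μ₀ = 0.96023·113.45 + 0.039768·138.6 = 114.450. Posterior variance = 1/(0.240015+0.00994027) = 4.00072, so SD = 2.000.

Posterior mean ≈ 114.450; posterior SD ≈ 2.000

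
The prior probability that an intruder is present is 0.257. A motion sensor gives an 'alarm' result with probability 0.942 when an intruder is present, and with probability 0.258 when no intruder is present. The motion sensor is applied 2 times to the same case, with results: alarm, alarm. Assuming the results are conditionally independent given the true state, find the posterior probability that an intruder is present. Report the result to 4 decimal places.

Posterior P(H) ≈ 0.8218

Let H be the event that an intruder is present; start with P(H) = 0.257. P('alarm'|H) = 0.942, P('alarm'|¬H) = 0.258.
Update on result 1 ('alarm'): P(H) ← 0.942·0.2570 / (0.942·0.2570 + 0.258·0.7430) = 0.24209/0.43379 = 0.5581.
Update on result 2 ('alarm'): P(H) ← 0.942·0.5581 / (0.942·0.5581 + 0.258·0.4419) = 0.52572/0.63974 = 0.8218.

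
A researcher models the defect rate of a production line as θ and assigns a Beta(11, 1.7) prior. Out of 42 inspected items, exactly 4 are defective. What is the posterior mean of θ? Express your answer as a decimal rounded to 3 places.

Posterior mean ≈ 0.274

Observing 4 successes and 38 failures updates Beta(11, 1.7) by adding the success and failure counts to the two shape parameters: α = 11+4 = 15, β = 1.7+38 = 39.7.
Posterior mean = α/(α+β) = 15/54.7 = 0.274.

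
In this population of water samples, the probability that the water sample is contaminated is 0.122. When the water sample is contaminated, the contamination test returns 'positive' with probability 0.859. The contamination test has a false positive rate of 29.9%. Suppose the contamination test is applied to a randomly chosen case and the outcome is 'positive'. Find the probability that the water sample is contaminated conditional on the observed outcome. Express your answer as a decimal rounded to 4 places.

P(H | E) ≈ 0.2853

Let H be the event that the water sample is contaminated. P(H) = 0.122, so P(¬H) = 0.878. With E the 'positive' result, P(E|H) = 0.859 and P(E|¬H) = 0.299.
P(E) = 0.859·0.122 + 0.299·0.878 = 0.10480 + 0.26252 = 0.36732.
By Bayes' theorem, P(H|E) = 0.10480 / 0.36732 = 0.2853.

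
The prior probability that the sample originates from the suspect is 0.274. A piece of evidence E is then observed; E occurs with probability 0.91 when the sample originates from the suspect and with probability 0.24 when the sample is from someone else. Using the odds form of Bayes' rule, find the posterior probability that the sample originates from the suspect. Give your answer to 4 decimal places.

Prior odds = 0.274/(1−0.274) = 0.37741.
Likelihood ratio for E = 0.91/0.24 = 3.7917.
Posterior odds = prior odds × LR = 1.4310.
Posterior probability = odds/(1+odds) = 1.4310/2.4310 = 0.5886.

Posterior probability ≈ 0.5886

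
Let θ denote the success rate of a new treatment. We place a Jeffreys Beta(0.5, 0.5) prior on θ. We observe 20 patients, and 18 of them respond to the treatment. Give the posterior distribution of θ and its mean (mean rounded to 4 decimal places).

The binomial likelihood is conjugate to the Beta prior: with 18 successes and 2 failures, the posterior is Beta(0.5+18, 0.5+2) = Beta(18.5, 2.5).
Posterior mean = α/(α+β) = 18.5/21 = 0.8810.

Posterior: Beta(18.5, 2.5); mean ≈ 0.8810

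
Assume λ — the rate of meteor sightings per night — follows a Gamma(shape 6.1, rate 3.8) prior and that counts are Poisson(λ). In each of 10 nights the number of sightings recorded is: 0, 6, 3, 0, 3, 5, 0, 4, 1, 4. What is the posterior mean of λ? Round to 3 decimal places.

Posterior mean ≈ 2.326

The Poisson likelihood adds the total count to the shape and the number of exposure periods to the rate. Here ∑xᵢ = 26 and n = 10, so shape 6.1→32.1 and rate 3.8→13.8.
E[λ | data] = 32.1/13.8 = 2.326.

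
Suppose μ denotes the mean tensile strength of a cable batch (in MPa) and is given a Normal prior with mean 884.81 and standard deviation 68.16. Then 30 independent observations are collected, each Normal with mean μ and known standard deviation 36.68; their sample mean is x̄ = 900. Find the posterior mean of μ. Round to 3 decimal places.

With known σ, the Normal prior is conjugate. Weight on the data is w = (n/σ²)/(n/σ² + 1/τ₀²) = 0.0222978/(0.0222978+0.00021525) = 0.99044.
Posterior mean = w·x̄ + (1−w)·μ₀ = 0.99044·900 + 0.0095611·884.81 = 899.855.

Posterior mean ≈ 899.855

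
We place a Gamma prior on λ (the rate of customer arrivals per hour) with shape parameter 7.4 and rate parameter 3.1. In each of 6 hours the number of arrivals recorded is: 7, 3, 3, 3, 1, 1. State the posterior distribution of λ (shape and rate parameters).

Total count ∑xᵢ = 18 over n = 6 hours.
Gamma is conjugate to the Poisson likelihood: posterior is Gamma(shape = 7.4+18 = 25.4, rate = 3.1+6 = 9.1).

Posterior: Gamma(shape=25.4, rate=9.1)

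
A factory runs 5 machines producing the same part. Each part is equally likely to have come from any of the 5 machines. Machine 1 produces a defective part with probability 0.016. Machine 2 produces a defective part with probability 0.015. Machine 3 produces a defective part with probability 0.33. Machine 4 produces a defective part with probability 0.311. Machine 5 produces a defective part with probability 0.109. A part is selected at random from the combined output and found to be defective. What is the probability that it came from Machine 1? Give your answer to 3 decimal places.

Posterior probability ≈ 0.020

Tabulate prior·likelihood by source: [1] prior 0.2, lik 0.016, product 0.003200; [2] prior 0.2, lik 0.015, product 0.003000; [3] prior 0.2, lik 0.33, product 0.06600; [4] prior 0.2, lik 0.311, product 0.06220; [5] prior 0.2, lik 0.109, product 0.02180.
Normalizing constant = 0.15620; the posterior for Machine 1 is its product over the sum, 0.003200/0.15620 = 0.020.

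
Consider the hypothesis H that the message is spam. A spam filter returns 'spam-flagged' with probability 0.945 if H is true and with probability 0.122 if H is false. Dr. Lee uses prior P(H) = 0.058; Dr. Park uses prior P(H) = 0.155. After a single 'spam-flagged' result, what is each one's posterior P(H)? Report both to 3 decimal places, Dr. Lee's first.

Dr. Lee: 0.323; Dr. Park: 0.587

P('+'|H) = 0.945, P('+'|¬H) = 0.122.
Dr. Lee: numerator 0.945·0.058 = 0.054810; evidence = 0.054810+0.122·0.942 = 0.16973; posterior = 0.323.
Dr. Park: numerator 0.945·0.155 = 0.14647; evidence = 0.14647+0.122·0.845 = 0.24956; posterior = 0.587.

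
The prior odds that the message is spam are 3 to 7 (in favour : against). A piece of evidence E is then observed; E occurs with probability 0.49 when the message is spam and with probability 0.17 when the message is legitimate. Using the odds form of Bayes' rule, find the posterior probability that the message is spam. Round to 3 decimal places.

Posterior probability ≈ 0.553

Prior odds = 3/7 = 0.42857. In log-odds, ln(0.42857) = -0.84730.
Add log likelihood ratio: ln(2.8824) = 1.0586.
Posterior log-odds = 0.21131, so posterior odds = exp(0.21131) = 1.2353. Converting, P(H|E) = 1.2353/2.2353 = 0.553.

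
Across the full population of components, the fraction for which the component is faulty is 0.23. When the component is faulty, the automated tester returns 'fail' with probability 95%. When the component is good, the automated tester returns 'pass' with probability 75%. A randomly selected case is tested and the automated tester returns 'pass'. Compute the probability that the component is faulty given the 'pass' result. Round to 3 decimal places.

P(H | E) ≈ 0.020

Let H be the event that the component is faulty. P(H) = 0.23, so P(¬H) = 0.77. With E the 'pass' result, P(E|H) = 0.05 and P(E|¬H) = 0.75.
P(E) = 0.05·0.23 + 0.75·0.77 = 0.011500 + 0.57750 = 0.58900.
By Bayes' theorem, P(H|E) = 0.011500 / 0.58900 = 0.020.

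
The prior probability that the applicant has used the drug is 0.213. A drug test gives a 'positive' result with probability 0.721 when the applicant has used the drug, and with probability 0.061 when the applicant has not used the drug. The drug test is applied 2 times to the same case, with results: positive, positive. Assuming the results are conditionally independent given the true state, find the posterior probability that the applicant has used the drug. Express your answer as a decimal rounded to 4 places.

Posterior P(H) ≈ 0.9742

Let H be the event that the applicant has used the drug; start with P(H) = 0.213. P('positive'|H) = 0.721, P('positive'|¬H) = 0.061.
Update on result 1 ('positive'): P(H) ← 0.721·0.2130 / (0.721·0.2130 + 0.061·0.7870) = 0.15357/0.20158 = 0.7618.
Update on result 2 ('positive'): P(H) ← 0.721·0.7618 / (0.721·0.7618 + 0.061·0.2382) = 0.54929/0.56382 = 0.9742.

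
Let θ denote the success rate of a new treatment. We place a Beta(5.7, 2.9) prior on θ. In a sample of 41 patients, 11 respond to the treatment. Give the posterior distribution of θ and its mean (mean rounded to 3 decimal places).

Observing 11 successes and 30 failures updates Beta(5.7, 2.9) by adding the success and failure counts to the two shape parameters: α = 5.7+11 = 16.7, β = 2.9+30 = 32.9.
E[θ | data] = 16.7/(16.7+32.9) = 0.337.

Posterior: Beta(16.7, 32.9); mean ≈ 0.337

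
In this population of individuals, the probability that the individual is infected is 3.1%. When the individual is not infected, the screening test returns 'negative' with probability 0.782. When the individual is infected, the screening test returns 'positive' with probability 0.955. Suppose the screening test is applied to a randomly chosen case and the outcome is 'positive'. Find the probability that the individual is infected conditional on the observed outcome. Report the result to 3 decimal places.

Let H be the event that the individual is infected. P(H) = 0.031, so P(¬H) = 0.969. With E the 'positive' result, P(E|H) = 0.955 and P(E|¬H) = 0.218.
P(E) = 0.955·0.031 + 0.218·0.969 = 0.029605 + 0.21124 = 0.24085.
By Bayes' theorem, P(H|E) = 0.029605 / 0.24085 = 0.123.

P(H | E) ≈ 0.123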